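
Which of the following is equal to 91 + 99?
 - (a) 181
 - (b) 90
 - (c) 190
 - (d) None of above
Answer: c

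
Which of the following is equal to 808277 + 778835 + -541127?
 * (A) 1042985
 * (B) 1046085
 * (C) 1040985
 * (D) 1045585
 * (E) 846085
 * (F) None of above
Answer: F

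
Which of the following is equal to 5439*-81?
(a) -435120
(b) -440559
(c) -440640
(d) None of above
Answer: b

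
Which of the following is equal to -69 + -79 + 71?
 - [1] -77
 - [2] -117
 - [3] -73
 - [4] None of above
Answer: 1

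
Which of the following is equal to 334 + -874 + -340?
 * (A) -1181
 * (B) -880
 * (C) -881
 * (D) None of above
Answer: B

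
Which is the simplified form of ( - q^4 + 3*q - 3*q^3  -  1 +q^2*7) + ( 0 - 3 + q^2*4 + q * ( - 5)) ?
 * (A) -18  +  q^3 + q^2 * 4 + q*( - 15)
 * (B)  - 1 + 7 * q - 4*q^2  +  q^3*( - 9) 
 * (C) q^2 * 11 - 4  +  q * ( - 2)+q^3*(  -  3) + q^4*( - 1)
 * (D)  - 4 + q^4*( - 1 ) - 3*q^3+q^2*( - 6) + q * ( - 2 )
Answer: C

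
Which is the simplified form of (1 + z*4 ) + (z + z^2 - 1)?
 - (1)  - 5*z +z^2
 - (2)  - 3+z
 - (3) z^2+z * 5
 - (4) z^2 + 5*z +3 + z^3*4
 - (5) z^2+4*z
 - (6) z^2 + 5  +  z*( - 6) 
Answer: 3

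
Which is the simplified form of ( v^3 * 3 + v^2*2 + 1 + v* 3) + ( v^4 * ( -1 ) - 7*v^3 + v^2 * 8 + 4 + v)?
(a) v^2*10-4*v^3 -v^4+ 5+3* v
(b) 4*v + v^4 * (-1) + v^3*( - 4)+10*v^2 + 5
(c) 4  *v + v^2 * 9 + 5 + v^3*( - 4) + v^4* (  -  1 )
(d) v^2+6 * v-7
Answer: b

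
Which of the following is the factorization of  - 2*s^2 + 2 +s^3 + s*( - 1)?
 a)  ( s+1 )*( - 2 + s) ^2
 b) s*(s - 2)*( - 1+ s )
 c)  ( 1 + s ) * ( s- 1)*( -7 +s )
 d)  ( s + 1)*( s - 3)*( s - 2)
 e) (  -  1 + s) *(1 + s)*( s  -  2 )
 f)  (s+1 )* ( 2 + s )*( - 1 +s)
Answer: e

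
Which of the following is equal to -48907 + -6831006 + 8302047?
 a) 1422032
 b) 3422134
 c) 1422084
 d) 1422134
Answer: d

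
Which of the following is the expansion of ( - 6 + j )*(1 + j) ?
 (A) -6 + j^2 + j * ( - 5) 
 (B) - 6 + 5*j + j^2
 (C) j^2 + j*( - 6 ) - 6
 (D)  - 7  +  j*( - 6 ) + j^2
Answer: A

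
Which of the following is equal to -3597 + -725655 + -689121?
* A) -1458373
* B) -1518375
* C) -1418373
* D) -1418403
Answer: C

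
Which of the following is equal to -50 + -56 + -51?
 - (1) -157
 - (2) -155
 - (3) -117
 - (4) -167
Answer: 1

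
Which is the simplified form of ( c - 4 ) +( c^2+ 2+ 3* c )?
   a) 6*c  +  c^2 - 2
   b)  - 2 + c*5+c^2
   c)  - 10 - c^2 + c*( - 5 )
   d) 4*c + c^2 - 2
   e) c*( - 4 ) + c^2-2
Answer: d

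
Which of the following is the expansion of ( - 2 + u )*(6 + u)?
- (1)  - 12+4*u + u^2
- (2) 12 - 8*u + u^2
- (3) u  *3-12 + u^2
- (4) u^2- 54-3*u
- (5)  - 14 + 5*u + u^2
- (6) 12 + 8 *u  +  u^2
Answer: 1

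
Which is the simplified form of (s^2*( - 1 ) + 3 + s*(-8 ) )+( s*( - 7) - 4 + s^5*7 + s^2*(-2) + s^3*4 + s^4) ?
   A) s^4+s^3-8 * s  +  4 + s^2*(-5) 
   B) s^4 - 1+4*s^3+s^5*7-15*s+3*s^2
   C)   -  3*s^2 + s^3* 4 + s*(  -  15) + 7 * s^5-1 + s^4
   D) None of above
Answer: C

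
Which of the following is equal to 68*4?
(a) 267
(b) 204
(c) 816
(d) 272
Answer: d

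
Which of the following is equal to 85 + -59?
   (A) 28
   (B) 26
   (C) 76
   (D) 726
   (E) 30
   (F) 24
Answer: B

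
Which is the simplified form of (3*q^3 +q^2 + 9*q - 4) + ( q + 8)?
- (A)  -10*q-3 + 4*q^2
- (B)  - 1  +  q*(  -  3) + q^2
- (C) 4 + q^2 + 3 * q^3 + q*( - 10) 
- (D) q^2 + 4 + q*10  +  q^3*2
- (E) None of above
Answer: E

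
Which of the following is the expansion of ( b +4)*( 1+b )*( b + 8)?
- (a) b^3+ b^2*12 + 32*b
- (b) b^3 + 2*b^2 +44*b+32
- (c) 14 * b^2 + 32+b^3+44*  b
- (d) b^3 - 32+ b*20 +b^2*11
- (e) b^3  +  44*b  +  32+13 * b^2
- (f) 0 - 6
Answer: e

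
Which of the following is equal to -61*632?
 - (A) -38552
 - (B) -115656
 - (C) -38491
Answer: A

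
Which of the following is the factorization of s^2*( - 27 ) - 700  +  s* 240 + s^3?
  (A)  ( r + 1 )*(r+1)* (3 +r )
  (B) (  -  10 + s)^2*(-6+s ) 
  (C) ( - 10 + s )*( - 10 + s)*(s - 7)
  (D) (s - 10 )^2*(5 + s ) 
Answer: C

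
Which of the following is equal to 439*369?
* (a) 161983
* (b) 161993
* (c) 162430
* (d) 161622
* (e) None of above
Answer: e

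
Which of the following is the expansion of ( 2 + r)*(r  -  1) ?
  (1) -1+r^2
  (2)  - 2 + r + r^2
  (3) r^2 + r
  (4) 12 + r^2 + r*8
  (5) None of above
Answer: 2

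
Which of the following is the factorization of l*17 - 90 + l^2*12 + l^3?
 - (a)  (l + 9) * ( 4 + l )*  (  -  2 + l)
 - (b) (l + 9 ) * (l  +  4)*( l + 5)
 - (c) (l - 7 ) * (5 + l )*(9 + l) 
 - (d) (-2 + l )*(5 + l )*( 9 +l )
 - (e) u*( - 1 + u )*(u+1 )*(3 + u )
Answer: d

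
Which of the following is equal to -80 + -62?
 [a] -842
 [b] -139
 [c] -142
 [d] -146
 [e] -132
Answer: c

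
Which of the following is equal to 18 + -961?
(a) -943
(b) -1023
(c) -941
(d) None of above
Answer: a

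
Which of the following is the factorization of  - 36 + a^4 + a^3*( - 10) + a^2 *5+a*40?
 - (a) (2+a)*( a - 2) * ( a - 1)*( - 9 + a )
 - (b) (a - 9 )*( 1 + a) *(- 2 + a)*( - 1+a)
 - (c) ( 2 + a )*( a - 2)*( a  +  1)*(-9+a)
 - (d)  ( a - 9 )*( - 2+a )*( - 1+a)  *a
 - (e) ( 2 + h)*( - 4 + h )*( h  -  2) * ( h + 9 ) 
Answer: a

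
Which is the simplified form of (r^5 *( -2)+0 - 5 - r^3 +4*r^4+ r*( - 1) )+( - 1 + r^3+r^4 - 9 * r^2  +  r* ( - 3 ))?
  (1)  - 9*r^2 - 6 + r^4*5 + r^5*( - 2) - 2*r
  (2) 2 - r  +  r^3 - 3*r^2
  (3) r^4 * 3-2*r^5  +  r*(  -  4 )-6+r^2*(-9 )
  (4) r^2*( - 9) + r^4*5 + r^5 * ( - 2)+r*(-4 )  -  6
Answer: 4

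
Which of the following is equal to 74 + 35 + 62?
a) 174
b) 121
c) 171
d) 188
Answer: c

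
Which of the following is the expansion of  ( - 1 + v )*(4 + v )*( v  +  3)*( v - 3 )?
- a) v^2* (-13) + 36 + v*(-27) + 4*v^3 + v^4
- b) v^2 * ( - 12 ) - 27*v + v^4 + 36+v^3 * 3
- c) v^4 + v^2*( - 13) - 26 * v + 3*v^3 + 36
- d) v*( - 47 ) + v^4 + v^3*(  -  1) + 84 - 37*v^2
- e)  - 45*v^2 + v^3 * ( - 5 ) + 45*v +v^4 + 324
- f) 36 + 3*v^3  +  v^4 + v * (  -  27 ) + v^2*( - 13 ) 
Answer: f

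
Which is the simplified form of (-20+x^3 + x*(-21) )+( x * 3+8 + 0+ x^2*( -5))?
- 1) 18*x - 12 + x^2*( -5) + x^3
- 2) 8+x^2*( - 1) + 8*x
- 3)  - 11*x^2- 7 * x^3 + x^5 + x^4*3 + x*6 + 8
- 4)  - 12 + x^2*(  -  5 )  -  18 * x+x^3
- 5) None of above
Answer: 4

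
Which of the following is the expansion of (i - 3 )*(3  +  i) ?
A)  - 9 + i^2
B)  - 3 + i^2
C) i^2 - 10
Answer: A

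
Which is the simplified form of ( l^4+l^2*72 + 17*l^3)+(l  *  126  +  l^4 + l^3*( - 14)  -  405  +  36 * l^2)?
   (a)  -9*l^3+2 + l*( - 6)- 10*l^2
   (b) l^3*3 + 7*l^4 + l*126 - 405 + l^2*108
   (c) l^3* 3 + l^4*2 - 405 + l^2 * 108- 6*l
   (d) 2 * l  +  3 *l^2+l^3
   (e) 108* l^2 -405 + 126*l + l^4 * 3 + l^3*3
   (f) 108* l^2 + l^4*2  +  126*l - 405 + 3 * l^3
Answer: f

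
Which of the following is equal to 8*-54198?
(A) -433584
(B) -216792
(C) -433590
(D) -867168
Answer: A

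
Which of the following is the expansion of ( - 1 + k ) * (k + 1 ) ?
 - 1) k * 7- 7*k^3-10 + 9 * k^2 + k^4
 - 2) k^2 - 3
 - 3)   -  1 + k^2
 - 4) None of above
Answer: 3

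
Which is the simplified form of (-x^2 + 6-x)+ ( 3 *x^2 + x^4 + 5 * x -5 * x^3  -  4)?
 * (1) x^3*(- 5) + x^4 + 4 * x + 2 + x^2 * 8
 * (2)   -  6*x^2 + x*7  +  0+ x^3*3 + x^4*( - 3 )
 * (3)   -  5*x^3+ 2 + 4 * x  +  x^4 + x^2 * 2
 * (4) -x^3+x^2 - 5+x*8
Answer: 3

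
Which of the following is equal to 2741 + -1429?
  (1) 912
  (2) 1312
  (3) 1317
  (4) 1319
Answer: 2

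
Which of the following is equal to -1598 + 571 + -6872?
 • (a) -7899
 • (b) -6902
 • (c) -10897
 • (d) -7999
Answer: a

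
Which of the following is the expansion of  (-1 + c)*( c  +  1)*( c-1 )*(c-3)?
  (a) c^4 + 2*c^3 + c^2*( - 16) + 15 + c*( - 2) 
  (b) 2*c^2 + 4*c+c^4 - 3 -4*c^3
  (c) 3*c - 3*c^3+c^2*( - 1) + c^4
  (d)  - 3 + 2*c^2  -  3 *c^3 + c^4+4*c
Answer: b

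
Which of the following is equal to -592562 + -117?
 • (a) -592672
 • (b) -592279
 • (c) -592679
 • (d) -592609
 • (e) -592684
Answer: c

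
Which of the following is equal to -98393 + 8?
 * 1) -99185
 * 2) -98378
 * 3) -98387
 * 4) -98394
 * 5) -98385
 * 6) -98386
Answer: 5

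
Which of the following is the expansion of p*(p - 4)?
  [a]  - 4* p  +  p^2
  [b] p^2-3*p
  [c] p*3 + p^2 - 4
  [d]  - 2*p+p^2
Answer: a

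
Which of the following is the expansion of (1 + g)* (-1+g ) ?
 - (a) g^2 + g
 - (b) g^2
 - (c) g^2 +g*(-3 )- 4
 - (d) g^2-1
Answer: d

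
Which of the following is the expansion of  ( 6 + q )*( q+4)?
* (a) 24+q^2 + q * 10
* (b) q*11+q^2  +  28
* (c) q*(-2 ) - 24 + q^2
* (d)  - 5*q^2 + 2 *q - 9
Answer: a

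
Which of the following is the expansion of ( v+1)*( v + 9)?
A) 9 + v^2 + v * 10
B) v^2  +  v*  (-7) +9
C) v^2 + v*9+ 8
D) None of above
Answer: A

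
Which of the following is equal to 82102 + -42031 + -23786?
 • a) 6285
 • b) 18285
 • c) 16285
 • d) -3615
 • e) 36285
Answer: c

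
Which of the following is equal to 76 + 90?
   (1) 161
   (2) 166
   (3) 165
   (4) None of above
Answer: 2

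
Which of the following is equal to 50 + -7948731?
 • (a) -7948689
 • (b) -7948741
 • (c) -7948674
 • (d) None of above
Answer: d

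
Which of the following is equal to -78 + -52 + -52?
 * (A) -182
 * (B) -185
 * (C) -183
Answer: A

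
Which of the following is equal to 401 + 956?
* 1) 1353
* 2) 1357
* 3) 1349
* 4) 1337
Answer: 2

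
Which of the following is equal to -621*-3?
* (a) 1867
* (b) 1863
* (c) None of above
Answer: b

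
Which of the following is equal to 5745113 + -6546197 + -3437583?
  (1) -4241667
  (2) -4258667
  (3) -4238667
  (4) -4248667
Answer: 3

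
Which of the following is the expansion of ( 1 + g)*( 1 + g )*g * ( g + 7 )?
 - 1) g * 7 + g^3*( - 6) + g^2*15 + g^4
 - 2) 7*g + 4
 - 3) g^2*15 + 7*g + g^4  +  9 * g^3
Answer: 3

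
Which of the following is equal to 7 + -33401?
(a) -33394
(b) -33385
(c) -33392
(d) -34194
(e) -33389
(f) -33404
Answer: a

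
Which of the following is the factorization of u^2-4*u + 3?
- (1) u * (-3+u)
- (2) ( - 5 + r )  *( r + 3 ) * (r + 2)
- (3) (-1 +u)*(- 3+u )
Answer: 3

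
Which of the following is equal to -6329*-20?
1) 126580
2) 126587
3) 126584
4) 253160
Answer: 1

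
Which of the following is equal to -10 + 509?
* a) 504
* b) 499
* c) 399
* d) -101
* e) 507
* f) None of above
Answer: b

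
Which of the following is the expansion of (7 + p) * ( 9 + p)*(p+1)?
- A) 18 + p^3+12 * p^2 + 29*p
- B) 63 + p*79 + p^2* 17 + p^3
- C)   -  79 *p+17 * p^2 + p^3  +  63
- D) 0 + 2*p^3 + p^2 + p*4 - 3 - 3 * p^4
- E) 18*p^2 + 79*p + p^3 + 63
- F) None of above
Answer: B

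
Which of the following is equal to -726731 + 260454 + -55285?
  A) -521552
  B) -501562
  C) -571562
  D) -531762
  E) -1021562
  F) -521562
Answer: F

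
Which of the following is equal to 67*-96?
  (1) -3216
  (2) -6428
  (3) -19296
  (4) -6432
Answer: 4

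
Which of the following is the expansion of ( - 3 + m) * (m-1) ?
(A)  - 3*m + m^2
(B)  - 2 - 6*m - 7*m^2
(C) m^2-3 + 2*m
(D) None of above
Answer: D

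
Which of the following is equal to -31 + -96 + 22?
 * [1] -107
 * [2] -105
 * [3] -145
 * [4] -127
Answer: 2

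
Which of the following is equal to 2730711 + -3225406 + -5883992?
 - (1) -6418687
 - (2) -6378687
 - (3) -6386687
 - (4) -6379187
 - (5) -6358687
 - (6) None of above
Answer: 2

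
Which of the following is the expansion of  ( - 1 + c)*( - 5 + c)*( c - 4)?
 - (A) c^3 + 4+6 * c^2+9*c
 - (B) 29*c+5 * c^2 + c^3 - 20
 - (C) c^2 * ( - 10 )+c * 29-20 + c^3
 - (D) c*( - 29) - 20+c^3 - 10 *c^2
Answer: C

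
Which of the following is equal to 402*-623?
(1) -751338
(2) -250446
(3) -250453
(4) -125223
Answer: 2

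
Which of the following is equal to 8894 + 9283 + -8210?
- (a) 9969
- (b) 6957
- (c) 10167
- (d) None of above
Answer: d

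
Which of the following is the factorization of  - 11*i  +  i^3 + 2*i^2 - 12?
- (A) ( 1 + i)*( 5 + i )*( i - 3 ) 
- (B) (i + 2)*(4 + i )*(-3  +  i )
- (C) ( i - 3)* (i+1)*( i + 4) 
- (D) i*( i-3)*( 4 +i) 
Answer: C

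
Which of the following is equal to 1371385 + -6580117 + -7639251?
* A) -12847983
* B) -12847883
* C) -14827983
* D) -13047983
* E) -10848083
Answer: A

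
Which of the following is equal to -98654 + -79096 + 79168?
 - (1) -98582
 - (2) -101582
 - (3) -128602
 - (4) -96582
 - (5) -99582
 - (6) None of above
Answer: 1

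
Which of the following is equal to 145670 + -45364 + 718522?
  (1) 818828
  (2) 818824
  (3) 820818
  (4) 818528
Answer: 1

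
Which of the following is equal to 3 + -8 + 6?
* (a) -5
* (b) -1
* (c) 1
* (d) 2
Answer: c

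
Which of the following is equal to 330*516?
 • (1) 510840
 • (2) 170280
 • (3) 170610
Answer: 2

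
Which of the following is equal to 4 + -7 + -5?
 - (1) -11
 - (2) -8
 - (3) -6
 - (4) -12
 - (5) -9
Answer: 2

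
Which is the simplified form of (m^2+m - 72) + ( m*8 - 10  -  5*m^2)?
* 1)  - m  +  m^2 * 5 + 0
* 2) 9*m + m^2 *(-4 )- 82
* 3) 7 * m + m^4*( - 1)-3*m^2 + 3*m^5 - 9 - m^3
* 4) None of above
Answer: 2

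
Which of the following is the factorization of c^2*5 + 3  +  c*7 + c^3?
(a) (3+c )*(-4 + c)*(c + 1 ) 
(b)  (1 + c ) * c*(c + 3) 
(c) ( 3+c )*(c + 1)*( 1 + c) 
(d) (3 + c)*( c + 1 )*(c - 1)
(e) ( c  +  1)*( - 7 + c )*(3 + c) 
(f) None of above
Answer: c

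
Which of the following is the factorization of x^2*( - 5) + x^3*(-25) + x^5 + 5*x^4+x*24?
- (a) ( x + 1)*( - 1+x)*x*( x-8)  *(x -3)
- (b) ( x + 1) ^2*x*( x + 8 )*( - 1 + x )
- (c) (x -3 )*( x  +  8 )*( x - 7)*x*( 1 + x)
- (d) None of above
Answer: d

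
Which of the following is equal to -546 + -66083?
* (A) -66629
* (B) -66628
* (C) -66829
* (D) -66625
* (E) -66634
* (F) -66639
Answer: A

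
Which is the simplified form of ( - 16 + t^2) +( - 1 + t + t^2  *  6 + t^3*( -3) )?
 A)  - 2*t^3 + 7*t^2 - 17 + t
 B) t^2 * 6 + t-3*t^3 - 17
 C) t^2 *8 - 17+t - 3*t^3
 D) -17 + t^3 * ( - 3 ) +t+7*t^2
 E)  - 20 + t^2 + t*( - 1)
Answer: D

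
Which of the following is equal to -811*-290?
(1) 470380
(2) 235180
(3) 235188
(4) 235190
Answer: 4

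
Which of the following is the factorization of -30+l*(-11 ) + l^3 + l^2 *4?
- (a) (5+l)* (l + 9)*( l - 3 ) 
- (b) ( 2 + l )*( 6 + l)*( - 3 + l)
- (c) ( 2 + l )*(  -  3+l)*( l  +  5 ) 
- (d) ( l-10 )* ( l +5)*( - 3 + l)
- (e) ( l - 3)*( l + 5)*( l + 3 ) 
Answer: c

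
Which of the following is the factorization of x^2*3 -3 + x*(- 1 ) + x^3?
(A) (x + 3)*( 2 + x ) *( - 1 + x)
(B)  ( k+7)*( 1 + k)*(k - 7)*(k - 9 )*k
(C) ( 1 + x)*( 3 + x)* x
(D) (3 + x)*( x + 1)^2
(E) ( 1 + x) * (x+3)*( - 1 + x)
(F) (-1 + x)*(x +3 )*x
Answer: E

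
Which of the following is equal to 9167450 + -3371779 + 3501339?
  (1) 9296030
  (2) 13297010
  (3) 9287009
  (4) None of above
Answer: 4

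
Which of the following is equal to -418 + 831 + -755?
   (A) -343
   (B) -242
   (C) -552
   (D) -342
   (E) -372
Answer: D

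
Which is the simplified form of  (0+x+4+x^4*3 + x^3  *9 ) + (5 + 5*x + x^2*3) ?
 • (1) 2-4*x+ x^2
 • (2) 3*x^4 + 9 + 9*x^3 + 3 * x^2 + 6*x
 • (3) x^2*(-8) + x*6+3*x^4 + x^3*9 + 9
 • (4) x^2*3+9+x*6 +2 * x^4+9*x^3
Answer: 2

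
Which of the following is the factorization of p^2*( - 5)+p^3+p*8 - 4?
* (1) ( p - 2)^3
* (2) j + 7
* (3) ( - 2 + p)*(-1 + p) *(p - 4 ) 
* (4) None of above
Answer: 4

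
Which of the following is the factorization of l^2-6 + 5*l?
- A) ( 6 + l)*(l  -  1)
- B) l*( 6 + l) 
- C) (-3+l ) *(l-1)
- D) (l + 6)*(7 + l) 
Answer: A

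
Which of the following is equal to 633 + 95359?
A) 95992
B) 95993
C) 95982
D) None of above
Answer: A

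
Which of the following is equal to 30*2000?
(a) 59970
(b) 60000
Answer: b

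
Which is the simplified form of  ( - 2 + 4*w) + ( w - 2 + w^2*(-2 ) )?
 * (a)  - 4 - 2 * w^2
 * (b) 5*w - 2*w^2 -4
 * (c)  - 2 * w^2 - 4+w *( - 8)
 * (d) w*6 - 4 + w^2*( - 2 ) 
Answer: b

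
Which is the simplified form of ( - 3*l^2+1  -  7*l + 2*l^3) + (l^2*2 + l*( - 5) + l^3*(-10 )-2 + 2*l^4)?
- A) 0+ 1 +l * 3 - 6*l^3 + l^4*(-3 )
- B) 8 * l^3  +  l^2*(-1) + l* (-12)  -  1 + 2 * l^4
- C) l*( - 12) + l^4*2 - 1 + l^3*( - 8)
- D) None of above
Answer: D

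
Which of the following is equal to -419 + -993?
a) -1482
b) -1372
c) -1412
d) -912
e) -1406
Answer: c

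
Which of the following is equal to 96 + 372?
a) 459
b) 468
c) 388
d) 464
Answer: b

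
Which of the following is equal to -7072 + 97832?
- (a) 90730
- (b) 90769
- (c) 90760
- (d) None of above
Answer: c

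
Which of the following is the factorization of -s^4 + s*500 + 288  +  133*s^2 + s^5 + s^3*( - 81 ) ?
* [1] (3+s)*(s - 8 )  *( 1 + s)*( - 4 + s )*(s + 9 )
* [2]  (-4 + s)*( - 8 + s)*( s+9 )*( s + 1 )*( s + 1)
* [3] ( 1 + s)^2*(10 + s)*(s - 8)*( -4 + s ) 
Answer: 2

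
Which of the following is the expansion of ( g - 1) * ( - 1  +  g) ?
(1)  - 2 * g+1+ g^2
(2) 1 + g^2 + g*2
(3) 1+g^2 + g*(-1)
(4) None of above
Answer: 1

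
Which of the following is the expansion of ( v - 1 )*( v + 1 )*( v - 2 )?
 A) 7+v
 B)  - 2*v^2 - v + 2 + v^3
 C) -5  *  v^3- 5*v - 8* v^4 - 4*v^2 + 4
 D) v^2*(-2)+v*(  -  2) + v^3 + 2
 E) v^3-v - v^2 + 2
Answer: B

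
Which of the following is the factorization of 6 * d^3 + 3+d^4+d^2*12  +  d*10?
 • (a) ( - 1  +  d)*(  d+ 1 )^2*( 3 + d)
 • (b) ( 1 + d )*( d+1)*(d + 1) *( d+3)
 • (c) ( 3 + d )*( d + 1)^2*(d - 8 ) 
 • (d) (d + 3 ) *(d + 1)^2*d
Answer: b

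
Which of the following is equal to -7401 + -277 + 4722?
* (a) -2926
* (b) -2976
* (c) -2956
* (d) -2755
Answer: c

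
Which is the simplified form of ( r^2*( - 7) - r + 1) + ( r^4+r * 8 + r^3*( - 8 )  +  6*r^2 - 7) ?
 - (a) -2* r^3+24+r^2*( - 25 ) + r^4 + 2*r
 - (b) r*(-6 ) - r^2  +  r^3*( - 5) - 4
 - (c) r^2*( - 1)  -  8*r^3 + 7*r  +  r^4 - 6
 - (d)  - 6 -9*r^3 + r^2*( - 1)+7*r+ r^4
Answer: c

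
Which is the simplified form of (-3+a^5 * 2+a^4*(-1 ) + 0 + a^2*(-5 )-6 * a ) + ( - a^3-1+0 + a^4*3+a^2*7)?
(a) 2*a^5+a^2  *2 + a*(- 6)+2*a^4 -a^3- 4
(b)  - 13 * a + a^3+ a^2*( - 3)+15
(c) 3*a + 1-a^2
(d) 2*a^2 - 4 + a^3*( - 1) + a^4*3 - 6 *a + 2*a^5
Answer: a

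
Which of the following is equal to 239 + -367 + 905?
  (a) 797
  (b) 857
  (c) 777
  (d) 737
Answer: c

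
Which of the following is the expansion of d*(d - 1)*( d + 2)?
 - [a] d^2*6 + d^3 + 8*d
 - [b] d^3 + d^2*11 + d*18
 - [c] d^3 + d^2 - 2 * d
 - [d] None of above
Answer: c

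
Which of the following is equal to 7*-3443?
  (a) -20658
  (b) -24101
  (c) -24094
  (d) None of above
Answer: b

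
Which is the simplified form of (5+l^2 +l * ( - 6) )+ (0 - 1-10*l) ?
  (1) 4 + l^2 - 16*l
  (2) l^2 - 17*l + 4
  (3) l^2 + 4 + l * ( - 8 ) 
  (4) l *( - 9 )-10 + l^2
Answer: 1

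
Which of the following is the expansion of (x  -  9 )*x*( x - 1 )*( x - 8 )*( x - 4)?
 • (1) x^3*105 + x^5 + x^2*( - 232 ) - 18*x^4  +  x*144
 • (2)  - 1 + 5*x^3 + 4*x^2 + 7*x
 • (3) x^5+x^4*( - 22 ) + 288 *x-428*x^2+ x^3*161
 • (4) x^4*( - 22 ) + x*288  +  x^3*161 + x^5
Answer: 3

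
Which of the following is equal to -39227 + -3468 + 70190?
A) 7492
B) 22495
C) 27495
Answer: C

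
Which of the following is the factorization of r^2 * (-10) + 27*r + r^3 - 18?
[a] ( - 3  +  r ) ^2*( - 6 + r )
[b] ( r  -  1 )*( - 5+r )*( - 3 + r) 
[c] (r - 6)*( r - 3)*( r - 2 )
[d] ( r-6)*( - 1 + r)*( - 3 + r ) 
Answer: d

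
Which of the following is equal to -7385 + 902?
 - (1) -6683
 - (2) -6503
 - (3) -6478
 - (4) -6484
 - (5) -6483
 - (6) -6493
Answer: 5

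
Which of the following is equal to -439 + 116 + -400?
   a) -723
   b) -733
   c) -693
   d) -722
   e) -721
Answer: a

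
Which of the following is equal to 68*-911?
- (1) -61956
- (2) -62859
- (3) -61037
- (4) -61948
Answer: 4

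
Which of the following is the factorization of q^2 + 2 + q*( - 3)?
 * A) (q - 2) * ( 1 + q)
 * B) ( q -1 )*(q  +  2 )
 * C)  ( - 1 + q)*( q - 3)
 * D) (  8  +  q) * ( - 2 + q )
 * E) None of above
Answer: E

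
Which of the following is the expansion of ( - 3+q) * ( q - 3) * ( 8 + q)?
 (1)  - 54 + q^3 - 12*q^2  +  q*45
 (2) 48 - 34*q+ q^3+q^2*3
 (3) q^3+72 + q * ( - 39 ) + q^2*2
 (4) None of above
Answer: 3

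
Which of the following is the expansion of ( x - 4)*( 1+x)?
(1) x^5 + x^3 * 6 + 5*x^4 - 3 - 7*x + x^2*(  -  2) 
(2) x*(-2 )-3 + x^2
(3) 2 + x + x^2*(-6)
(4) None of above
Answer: 4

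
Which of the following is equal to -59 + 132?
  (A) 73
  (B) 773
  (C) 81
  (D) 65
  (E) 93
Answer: A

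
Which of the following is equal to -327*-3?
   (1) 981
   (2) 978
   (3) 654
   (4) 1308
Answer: 1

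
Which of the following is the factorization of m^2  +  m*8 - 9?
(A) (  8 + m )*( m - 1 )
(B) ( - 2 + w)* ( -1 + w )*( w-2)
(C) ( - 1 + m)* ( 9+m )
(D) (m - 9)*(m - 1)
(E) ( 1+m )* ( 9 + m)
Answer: C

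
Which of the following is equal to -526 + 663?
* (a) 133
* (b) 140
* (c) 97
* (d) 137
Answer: d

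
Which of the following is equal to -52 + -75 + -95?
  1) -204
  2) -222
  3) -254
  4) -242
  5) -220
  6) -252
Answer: 2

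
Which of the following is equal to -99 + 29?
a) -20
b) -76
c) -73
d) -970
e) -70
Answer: e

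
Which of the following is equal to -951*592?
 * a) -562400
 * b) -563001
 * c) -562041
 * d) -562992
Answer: d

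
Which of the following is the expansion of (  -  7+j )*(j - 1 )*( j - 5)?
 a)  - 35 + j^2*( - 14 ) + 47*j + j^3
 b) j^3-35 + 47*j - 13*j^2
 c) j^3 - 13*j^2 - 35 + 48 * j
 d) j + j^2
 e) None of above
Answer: b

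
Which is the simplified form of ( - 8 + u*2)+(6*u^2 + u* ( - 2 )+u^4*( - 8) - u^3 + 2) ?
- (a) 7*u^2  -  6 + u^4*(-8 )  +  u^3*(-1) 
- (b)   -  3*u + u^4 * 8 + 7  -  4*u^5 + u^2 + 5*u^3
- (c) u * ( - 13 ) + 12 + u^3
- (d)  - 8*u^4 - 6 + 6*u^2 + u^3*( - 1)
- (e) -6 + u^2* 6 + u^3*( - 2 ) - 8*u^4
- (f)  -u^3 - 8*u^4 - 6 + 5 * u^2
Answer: d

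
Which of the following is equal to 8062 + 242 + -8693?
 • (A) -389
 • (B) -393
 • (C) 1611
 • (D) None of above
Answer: A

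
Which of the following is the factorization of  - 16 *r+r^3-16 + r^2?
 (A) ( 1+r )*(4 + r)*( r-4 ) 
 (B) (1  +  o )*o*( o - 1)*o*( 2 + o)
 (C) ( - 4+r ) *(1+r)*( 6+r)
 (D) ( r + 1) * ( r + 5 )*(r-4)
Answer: A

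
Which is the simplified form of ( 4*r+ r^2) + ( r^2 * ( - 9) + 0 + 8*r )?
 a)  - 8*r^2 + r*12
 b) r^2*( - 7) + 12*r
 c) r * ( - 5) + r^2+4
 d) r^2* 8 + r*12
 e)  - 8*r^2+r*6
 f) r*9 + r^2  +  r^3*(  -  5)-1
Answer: a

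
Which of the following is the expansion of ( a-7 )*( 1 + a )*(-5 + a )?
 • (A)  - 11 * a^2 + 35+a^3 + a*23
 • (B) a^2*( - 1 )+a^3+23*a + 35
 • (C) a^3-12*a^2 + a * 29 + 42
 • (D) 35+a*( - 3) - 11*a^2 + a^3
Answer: A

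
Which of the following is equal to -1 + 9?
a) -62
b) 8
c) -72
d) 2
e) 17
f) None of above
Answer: b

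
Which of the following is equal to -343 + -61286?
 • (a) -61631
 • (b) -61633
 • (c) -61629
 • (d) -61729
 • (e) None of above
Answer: c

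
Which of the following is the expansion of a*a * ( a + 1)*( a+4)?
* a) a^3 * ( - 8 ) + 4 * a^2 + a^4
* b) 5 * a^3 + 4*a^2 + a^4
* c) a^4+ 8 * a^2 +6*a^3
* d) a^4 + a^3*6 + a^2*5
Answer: b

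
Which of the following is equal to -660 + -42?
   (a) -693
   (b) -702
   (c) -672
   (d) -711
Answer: b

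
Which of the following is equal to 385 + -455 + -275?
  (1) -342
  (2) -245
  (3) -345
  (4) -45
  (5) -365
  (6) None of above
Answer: 3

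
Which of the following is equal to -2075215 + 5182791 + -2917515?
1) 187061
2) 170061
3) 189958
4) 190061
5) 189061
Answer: 4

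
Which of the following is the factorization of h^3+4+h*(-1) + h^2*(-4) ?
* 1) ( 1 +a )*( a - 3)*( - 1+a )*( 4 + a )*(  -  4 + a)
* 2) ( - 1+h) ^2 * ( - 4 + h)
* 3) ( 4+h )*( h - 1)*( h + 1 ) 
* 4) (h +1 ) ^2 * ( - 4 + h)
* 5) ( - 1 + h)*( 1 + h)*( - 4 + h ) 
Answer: 5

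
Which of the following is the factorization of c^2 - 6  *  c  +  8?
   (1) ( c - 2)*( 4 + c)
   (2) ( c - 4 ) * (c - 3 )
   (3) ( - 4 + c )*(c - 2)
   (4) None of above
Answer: 3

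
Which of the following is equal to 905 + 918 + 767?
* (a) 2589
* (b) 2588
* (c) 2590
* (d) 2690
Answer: c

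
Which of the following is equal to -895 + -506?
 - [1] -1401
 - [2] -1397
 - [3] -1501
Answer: 1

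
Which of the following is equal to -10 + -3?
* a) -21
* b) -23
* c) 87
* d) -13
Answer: d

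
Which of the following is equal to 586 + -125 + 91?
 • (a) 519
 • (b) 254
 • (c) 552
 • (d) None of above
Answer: c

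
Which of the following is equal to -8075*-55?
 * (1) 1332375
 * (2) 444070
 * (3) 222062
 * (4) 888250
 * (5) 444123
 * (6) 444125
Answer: 6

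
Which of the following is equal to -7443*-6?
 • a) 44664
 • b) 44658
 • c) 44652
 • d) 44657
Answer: b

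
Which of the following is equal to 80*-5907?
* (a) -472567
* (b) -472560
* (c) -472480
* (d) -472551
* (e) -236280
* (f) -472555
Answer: b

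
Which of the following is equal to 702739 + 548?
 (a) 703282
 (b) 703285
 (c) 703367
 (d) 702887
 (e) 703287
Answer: e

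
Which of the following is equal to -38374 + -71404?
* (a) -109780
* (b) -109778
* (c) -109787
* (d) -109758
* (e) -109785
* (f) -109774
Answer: b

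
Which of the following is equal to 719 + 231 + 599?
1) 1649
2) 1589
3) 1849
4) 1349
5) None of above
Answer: 5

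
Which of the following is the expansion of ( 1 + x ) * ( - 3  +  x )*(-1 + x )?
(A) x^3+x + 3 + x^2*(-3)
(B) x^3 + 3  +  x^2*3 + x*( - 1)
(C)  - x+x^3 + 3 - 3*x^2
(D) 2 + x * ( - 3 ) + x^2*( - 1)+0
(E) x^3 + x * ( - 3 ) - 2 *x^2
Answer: C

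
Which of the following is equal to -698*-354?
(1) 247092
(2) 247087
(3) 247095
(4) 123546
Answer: 1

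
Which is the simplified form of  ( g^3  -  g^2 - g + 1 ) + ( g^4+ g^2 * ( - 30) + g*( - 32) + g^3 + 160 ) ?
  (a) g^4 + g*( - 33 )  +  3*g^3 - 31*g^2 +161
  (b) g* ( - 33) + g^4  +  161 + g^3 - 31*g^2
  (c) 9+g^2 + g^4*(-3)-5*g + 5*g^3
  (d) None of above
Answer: d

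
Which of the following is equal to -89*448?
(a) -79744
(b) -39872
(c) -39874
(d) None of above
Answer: b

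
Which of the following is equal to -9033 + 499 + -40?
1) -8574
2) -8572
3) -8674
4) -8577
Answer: 1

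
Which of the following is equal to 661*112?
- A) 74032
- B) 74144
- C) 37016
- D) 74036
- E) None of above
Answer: A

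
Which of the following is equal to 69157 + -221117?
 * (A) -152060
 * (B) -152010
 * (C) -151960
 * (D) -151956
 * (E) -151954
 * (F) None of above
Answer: C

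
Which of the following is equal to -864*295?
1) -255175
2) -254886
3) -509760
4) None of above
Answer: 4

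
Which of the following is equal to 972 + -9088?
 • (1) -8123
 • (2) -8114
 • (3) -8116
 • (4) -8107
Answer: 3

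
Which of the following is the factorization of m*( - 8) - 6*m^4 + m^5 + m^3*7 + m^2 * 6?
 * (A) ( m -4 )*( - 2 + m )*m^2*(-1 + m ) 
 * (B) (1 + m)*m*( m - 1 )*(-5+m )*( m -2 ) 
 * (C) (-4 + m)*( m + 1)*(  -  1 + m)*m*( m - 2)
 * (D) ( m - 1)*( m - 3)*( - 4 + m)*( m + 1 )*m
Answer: C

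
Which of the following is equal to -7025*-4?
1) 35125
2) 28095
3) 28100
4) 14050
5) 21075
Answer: 3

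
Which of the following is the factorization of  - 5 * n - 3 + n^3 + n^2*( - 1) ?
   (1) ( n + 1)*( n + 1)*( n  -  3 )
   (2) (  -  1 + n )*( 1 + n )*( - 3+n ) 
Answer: 1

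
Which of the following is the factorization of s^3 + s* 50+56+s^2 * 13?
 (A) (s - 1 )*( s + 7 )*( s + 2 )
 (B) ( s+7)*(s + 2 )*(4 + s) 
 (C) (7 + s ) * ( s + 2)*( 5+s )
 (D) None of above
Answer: B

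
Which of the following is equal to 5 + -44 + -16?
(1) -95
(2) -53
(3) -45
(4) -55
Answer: 4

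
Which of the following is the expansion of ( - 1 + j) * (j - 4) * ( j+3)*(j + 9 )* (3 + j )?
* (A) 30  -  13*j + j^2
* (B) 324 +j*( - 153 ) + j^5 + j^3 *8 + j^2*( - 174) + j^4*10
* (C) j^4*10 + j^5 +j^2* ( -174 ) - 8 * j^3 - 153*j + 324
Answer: C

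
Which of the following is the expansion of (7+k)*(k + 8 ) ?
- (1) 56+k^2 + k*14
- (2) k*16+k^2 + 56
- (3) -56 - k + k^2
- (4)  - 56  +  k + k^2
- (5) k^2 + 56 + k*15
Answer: 5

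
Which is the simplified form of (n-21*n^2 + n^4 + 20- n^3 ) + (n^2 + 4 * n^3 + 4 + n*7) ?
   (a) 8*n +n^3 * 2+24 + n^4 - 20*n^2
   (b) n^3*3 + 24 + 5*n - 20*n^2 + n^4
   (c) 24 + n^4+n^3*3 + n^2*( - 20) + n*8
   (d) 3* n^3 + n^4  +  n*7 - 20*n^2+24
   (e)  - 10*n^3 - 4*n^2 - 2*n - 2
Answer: c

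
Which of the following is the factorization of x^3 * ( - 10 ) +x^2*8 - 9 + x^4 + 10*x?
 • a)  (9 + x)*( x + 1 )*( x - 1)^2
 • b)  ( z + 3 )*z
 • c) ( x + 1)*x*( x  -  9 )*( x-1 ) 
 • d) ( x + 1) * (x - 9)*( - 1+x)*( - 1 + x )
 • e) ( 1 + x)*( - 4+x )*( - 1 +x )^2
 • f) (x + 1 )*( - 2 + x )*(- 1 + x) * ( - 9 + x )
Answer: d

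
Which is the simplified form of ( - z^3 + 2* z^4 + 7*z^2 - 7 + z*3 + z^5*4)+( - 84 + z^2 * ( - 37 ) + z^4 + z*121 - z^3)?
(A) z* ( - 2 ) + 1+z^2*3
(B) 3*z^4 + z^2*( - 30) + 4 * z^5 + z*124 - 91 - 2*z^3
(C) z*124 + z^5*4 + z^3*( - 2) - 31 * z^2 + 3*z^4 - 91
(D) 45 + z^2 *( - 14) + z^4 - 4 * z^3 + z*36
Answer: B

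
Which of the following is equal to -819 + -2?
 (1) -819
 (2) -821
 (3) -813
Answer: 2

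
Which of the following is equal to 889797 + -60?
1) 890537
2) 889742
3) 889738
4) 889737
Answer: 4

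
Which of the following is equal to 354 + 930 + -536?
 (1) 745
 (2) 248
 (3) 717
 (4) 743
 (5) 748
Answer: 5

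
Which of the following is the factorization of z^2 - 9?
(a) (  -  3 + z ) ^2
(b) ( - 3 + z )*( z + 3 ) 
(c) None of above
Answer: b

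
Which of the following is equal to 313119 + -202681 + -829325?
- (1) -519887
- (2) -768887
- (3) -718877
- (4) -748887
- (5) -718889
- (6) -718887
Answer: 6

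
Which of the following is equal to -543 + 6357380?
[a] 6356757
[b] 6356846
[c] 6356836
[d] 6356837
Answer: d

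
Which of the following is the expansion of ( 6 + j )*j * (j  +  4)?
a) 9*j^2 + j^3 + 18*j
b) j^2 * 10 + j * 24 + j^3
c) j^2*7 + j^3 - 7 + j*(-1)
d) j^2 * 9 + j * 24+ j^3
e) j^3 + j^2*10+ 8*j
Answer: b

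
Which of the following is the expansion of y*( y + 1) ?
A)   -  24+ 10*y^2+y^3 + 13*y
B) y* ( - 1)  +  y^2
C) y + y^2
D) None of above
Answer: C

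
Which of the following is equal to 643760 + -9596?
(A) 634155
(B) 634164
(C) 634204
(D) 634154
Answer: B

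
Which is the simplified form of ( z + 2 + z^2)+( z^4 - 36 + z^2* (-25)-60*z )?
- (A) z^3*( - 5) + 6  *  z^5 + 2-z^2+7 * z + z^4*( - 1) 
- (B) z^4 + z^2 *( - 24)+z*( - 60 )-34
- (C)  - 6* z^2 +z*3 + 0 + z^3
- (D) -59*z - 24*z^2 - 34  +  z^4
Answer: D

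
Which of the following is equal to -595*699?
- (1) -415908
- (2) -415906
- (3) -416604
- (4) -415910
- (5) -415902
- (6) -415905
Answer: 6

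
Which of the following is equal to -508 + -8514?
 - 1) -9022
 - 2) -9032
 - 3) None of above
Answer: 1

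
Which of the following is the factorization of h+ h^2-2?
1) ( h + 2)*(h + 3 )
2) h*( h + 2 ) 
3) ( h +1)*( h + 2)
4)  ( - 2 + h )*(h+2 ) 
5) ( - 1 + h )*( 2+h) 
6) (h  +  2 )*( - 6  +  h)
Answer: 5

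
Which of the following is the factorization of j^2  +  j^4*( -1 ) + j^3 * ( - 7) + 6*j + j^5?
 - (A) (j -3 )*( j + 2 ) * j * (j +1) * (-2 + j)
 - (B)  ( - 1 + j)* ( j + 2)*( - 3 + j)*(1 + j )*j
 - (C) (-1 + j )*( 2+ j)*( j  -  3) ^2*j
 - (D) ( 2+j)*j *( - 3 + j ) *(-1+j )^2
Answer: B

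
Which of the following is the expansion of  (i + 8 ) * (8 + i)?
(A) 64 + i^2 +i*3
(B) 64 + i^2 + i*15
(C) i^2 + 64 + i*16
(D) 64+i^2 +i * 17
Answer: C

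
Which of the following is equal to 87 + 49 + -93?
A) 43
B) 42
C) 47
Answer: A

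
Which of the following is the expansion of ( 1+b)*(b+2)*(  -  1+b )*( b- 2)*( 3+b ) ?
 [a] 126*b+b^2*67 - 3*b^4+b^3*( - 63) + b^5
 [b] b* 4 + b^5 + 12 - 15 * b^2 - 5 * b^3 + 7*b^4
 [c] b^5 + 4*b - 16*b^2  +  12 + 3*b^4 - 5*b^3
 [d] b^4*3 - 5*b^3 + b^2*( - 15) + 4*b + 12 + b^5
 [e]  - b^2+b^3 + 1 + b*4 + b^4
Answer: d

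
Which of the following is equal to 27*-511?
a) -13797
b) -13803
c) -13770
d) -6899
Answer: a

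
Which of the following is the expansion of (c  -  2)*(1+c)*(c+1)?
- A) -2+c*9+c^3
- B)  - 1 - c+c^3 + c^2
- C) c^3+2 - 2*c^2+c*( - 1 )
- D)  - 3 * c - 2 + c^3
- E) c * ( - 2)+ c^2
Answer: D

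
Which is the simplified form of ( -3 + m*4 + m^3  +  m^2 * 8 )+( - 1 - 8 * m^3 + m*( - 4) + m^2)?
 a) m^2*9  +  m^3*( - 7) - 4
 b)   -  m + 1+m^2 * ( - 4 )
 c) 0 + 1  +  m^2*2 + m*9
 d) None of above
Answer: a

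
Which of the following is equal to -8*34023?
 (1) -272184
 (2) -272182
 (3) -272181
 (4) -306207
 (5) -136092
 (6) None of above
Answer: 1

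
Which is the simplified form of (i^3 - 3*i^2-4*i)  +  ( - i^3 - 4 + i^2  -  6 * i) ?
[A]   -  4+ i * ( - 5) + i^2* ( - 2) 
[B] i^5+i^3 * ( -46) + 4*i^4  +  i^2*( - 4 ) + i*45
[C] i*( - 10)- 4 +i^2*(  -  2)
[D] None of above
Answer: C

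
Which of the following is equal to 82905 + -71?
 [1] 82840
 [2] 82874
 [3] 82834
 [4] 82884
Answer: 3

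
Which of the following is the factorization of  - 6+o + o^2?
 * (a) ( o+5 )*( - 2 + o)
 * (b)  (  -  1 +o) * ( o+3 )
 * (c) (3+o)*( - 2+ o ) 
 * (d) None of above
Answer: c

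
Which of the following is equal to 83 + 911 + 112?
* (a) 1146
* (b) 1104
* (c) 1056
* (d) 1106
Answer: d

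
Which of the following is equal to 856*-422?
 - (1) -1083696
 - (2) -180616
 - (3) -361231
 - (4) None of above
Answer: 4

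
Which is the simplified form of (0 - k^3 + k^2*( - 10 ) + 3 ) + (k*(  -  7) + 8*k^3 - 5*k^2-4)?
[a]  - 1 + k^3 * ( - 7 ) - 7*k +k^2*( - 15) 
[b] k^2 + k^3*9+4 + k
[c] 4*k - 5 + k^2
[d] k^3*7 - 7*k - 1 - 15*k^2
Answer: d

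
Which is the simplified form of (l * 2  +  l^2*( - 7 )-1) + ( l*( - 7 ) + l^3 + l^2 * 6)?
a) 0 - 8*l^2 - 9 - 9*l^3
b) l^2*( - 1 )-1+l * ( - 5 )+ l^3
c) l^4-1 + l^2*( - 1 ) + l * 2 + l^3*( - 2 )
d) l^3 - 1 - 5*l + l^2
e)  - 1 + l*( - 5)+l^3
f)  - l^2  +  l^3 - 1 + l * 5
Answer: b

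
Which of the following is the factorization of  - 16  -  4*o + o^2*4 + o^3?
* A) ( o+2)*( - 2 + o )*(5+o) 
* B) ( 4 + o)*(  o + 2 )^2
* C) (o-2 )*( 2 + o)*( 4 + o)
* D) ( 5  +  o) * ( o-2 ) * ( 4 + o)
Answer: C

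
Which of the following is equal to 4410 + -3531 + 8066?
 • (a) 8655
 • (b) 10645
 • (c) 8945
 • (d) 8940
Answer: c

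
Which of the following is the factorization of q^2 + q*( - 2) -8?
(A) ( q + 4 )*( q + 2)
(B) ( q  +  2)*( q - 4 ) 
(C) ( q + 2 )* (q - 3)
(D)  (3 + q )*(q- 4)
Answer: B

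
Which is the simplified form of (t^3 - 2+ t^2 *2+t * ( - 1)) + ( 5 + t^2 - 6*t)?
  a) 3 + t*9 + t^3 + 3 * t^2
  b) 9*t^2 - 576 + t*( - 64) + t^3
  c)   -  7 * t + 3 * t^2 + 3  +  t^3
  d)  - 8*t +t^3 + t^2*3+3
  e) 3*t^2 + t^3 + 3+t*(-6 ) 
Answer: c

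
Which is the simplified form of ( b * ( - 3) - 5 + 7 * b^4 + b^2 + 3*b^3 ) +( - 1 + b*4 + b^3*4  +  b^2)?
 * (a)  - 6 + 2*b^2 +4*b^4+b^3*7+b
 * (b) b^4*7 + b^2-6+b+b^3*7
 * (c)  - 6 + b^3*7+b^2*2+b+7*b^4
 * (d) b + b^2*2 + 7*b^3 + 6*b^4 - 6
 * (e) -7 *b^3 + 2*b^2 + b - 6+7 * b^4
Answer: c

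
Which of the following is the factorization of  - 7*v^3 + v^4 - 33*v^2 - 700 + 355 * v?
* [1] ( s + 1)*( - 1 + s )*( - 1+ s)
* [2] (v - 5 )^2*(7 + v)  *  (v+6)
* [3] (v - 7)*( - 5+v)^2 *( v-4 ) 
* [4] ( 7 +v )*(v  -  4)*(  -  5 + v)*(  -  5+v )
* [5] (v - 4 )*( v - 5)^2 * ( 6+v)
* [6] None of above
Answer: 4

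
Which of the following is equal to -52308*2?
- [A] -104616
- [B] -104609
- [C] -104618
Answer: A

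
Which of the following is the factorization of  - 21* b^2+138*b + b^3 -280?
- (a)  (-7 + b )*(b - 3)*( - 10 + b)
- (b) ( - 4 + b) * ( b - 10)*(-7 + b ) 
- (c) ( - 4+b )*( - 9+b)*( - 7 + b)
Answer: b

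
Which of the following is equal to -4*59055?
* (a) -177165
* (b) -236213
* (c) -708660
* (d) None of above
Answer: d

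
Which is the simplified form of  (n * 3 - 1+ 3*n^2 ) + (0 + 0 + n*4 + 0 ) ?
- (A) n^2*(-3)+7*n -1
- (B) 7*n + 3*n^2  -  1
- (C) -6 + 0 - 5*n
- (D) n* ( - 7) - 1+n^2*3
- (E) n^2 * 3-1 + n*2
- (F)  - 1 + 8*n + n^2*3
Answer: B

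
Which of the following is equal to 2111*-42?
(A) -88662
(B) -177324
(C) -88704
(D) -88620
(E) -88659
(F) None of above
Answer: A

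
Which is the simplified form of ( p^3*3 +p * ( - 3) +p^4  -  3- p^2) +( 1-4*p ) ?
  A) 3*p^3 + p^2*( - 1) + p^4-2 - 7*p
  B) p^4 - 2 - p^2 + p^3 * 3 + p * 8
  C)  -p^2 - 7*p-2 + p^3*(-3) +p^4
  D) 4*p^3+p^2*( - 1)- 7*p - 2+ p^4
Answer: A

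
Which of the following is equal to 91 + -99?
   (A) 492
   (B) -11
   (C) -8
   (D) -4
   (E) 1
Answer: C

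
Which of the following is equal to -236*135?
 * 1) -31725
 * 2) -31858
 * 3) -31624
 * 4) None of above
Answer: 4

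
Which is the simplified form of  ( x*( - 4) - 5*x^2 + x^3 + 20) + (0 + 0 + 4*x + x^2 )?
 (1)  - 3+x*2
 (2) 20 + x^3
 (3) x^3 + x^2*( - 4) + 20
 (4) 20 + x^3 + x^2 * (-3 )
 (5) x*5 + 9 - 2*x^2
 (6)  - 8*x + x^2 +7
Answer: 3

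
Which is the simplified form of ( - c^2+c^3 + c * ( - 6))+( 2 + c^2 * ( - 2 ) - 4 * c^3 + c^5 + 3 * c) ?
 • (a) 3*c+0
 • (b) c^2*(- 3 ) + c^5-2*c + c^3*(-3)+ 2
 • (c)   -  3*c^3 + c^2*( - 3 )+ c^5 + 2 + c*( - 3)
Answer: c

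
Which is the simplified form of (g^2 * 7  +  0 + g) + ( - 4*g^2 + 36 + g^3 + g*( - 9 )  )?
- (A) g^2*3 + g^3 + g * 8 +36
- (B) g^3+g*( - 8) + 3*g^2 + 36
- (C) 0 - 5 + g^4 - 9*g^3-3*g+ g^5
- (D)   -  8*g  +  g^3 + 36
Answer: B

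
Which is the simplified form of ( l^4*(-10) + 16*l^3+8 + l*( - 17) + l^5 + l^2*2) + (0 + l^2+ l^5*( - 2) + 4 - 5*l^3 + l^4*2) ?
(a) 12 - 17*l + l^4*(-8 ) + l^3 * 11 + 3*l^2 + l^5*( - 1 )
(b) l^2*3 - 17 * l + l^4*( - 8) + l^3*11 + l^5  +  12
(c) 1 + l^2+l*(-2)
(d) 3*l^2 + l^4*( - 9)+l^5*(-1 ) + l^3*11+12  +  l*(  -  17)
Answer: a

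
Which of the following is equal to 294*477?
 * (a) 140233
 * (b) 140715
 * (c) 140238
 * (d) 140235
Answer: c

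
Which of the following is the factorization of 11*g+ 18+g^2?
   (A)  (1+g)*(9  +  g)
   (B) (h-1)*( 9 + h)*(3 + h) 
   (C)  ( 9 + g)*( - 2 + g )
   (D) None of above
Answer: D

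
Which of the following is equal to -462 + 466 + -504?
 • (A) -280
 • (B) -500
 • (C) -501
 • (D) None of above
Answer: B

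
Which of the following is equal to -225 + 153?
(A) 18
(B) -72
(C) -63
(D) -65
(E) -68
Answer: B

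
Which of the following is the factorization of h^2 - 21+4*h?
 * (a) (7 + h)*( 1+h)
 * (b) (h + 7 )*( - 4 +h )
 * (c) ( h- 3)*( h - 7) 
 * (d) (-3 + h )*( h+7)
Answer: d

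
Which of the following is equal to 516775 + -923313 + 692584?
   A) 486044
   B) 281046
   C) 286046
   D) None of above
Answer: C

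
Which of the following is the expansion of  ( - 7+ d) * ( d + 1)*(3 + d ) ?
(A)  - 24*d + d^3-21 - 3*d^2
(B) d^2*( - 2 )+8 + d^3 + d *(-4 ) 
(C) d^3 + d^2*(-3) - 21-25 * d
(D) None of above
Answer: C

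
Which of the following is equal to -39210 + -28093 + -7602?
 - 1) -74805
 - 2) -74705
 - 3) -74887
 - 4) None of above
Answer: 4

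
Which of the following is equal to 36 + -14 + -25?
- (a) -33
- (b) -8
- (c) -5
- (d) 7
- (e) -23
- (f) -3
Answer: f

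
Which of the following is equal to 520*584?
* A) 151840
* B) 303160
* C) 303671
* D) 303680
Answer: D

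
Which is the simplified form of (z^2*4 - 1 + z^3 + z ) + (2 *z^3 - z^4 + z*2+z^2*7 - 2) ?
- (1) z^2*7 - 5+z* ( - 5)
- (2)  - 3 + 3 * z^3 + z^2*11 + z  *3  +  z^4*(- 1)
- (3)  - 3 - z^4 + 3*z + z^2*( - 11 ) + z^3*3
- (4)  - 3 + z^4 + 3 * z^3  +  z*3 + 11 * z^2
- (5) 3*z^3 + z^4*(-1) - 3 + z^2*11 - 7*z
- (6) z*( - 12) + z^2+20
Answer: 2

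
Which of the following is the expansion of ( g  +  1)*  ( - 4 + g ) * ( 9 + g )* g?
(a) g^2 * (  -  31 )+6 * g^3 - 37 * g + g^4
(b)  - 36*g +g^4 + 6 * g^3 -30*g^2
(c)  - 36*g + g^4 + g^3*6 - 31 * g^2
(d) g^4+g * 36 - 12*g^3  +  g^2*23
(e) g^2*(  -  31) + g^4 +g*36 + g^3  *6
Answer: c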